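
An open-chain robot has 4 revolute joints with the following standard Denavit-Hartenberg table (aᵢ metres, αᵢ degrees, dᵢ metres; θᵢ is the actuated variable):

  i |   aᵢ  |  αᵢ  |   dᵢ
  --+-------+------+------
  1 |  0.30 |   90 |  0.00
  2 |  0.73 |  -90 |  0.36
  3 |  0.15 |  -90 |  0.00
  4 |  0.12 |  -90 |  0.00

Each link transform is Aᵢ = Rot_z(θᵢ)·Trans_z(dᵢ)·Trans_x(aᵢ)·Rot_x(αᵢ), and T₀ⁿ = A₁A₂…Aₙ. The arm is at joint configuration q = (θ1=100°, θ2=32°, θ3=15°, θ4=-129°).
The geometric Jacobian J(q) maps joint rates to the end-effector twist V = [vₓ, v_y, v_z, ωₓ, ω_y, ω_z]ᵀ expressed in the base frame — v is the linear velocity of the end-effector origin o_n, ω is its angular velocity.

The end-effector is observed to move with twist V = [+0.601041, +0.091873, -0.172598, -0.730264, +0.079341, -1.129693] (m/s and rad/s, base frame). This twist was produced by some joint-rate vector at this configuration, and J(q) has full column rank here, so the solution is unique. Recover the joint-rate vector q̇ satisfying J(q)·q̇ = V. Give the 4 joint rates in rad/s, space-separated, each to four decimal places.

o_n = [0.1739, 0.9757, 0.5041]
J₁: ẑ×o_n = [-0.9757, 0.1739, 0.0000], ω = ẑ
J2: z=[0.9848, 0.1736, 0.0000] o=[-0.0521, 0.2954, 0.0000] → [0.0875, -0.4964, 0.6307, 0.9848, 0.1736, 0.0000]
J3: z=[0.0920, -0.5219, 0.8480] o=[0.1949, 0.9676, 0.3868] → [-0.0680, -0.0286, -0.0102, 0.0920, -0.5219, 0.8480]
J4: z=[-0.9131, -0.3839, -0.1372] o=[0.1354, 1.0819, 0.4636] → [-0.0301, 0.0316, 0.1118, -0.9131, -0.3839, -0.1372]
q̇ = J⁺·V = [-0.6210, -0.3480, -0.5400, 0.3700]

-0.6210 -0.3480 -0.5400 0.3700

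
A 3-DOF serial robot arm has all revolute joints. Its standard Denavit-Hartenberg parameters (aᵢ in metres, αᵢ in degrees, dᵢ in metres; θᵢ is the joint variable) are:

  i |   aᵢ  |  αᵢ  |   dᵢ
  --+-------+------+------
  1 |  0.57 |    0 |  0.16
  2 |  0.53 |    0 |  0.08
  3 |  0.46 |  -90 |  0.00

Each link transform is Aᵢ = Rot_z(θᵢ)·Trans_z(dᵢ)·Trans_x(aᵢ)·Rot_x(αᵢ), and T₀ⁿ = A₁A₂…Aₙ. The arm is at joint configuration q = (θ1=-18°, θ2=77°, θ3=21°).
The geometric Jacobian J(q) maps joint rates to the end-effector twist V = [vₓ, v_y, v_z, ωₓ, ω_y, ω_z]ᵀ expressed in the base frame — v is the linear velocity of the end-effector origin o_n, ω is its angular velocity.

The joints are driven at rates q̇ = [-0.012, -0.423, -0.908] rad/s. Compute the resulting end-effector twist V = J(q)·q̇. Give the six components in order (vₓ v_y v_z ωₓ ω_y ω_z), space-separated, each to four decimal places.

o_n = [0.8950, 0.7312, 0.2400]
J₁: ẑ×o_n = [-0.7312, 0.8950, 0.0000], ω = ẑ
J2: z=[0.0000, 0.0000, 1.0000] o=[0.5421, -0.1761, 0.1600] → [-0.9073, 0.3528, 0.0000, 0.0000, 0.0000, 1.0000]
J3: z=[0.0000, 0.0000, 1.0000] o=[0.8151, 0.2782, 0.2400] → [-0.4530, 0.0799, 0.0000, 0.0000, 0.0000, 1.0000]
V = J·q̇ = [0.8039, -0.2325, 0.0000, 0.0000, 0.0000, -1.3430]

0.8039 -0.2325 0.0000 0.0000 0.0000 -1.3430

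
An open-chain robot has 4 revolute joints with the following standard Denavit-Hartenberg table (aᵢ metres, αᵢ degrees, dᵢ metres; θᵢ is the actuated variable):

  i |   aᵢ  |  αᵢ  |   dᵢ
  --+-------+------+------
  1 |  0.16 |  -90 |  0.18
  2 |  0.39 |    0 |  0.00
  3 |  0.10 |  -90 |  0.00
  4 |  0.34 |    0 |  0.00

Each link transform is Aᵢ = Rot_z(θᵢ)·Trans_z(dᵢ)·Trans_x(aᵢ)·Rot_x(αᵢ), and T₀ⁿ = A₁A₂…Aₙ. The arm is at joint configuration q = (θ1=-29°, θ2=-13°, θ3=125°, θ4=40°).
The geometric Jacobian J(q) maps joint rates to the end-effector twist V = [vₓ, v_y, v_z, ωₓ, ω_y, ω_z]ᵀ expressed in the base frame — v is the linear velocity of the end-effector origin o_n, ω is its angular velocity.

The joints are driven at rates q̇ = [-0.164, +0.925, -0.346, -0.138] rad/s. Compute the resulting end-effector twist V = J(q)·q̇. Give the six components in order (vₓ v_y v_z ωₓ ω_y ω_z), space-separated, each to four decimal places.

-0.1543 0.0507 -0.3013 0.3926 0.4444 -0.2157

o_n = [0.2482, -0.3875, -0.0665]
J₁: ẑ×o_n = [0.3875, 0.2482, -0.0000], ω = ẑ
J2: z=[0.4848, 0.8746, 0.0000] o=[0.1399, -0.0776, 0.1800] → [-0.2156, 0.1195, -0.2450, 0.4848, 0.8746, 0.0000]
J3: z=[0.4848, 0.8746, 0.0000] o=[0.4723, -0.2618, 0.2677] → [-0.2923, 0.1620, 0.1350, 0.4848, 0.8746, 0.0000]
J4: z=[-0.8109, 0.4495, 0.3746] o=[0.4395, -0.2436, 0.1750] → [-0.0547, -0.2675, 0.2026, -0.8109, 0.4495, 0.3746]
V = J·q̇ = [-0.1543, 0.0507, -0.3013, 0.3926, 0.4444, -0.2157]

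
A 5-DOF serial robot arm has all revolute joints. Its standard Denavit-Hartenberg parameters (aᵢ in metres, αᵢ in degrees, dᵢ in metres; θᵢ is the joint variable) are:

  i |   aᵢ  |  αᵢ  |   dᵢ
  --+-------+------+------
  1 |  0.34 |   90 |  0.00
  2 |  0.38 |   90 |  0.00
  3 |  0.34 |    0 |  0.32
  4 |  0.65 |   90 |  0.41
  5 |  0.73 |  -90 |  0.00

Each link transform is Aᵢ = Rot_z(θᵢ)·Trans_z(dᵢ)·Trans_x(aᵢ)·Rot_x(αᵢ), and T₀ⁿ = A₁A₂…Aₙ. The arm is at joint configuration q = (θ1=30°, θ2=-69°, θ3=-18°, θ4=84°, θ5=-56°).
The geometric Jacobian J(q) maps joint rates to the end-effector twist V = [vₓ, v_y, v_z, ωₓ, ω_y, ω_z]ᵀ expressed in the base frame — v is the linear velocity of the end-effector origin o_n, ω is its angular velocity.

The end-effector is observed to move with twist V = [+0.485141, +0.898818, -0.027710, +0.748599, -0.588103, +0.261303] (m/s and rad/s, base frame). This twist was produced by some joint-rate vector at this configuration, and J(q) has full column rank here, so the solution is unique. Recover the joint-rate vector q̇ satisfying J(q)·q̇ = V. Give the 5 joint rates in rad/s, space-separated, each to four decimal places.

o_n = [0.9762, -0.4313, -1.1032]
J₁: ẑ×o_n = [0.4313, 0.9762, -0.0000], ω = ẑ
J2: z=[0.5000, -0.8660, 0.0000] o=[0.2944, 0.1700, 0.0000] → [0.9554, 0.5516, 0.2898, 0.5000, -0.8660, 0.0000]
J3: z=[-0.8085, -0.4668, -0.3584] o=[0.4124, 0.2381, -0.3548] → [0.1095, -0.8072, 0.8044, -0.8085, -0.4668, -0.3584]
J4: z=[-0.8085, -0.4668, -0.3584] o=[0.2015, 0.2376, -0.7713] → [-0.0848, -0.5460, 0.9025, -0.8085, -0.4668, -0.3584]
J5: z=[0.0802, 0.5159, -0.8529] o=[0.2490, -0.4206, -1.1651] → [0.0228, -0.6252, -0.3761, 0.0802, 0.5159, -0.8529]
q̇ = J⁺·V = [-0.2250, 0.7380, -0.8110, 0.3060, -0.3580]

-0.2250 0.7380 -0.8110 0.3060 -0.3580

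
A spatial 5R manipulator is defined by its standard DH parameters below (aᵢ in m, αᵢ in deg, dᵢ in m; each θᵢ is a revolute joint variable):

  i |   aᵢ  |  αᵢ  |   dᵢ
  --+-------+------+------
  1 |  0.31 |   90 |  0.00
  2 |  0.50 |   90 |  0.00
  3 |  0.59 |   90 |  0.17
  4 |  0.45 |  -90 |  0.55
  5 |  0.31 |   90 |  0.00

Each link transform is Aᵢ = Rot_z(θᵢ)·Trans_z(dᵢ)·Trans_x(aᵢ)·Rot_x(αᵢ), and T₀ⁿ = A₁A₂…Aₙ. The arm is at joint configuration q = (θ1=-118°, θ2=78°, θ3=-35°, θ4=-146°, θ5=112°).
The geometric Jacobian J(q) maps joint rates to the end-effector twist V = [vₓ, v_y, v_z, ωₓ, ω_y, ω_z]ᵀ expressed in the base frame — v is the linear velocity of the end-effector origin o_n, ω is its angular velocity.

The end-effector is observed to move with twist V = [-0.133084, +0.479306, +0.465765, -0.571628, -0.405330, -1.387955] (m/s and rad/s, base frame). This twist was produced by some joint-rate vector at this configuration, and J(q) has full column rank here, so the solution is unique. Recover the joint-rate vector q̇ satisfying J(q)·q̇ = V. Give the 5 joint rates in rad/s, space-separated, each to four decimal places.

-0.7590 0.8550 0.6140 0.7210 -0.1560

o_n = [0.1515, -0.5558, 0.5962]
J₁: ẑ×o_n = [0.5558, 0.1515, -0.0000], ω = ẑ
J2: z=[-0.8829, 0.4695, 0.0000] o=[-0.1455, -0.2737, 0.0000] → [0.2799, 0.5264, 0.1097, -0.8829, 0.4695, 0.0000]
J3: z=[-0.4592, -0.8637, -0.2079] o=[-0.1943, -0.3655, 0.4891] → [-0.1321, -0.0227, 0.3861, -0.4592, -0.8637, -0.2079]
J4: z=[0.7793, -0.2793, -0.5610] o=[-0.0208, -0.7599, 0.9265] → [0.2067, 0.1607, 0.2071, 0.7793, -0.2793, -0.5610]
J5: z=[0.6192, 0.4813, 0.6204] o=[0.3643, -0.5396, 0.3713] → [0.1183, -0.2712, 0.0924, 0.6192, 0.4813, 0.6204]
q̇ = J⁺·V = [-0.7590, 0.8550, 0.6140, 0.7210, -0.1560]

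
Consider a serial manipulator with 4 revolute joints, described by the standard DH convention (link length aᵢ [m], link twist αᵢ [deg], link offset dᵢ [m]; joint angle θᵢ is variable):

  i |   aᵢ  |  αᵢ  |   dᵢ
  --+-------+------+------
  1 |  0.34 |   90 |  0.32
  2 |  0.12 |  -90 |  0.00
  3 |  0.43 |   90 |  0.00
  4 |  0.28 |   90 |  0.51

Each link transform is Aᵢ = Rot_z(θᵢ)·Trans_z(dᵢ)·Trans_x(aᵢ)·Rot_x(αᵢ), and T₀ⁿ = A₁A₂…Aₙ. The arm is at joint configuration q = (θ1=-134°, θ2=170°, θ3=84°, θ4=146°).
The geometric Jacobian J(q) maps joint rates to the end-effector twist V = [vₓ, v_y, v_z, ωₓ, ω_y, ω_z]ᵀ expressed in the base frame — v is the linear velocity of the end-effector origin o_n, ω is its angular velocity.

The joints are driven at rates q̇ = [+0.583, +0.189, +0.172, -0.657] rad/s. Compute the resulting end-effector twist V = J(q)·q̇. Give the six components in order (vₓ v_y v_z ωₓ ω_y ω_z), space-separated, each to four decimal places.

o_n = [0.3291, 0.1343, 0.2783]
J₁: ẑ×o_n = [-0.1343, 0.3291, 0.0000], ω = ẑ
J2: z=[-0.7193, 0.6947, 0.0000] o=[-0.2362, -0.2446, 0.3200] → [-0.0290, -0.0300, -0.6652, -0.7193, 0.6947, 0.0000]
J3: z=[0.1206, 0.1249, -0.9848] o=[-0.1541, -0.1596, 0.3408] → [0.2816, -0.4683, -0.0249, 0.1206, 0.1249, -0.9848]
J4: z=[0.6052, 0.7771, 0.1727] o=[0.1843, -0.4248, 0.3486] → [-0.1512, 0.0676, 0.2258, 0.6052, 0.7771, 0.1727]
V = J·q̇ = [0.0640, 0.0613, -0.2783, -0.5128, -0.3578, 0.3002]

0.0640 0.0613 -0.2783 -0.5128 -0.3578 0.3002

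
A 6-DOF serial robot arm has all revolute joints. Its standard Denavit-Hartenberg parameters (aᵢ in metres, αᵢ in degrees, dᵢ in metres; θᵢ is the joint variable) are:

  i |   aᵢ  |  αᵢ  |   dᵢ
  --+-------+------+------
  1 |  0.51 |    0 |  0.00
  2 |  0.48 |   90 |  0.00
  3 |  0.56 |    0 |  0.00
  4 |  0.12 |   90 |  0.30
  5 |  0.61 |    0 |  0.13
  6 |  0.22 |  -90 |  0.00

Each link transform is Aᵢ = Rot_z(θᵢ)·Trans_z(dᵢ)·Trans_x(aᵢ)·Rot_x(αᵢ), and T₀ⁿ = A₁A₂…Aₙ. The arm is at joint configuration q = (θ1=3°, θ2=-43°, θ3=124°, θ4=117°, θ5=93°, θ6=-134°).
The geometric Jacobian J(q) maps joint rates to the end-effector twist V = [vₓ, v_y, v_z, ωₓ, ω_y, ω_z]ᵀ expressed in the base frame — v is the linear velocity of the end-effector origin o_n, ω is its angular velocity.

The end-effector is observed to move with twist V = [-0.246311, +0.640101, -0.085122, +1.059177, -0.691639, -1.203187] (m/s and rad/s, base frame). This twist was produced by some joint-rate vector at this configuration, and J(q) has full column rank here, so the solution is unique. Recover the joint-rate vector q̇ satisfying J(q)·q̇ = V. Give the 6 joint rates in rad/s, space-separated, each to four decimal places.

0.1950 -0.7020 0.1840 -0.3350 -0.4590 -0.9770

o_n = [-0.0360, -0.5142, 0.3050]
J₁: ẑ×o_n = [0.5142, -0.0360, 0.0000], ω = ẑ
J2: z=[0.0000, 0.0000, 1.0000] o=[0.5093, 0.0267, 0.0000] → [0.5409, -0.5453, 0.0000, 0.0000, 0.0000, 1.0000]
J3: z=[-0.6428, -0.7660, 0.0000] o=[0.8770, -0.2818, 0.0000] → [-0.2337, 0.1961, -0.5500, -0.6428, -0.7660, 0.0000]
J4: z=[-0.6428, -0.7660, 0.0000] o=[0.6371, -0.0806, 0.4643] → [0.1220, -0.1023, -0.2369, -0.6428, -0.7660, 0.0000]
J5: z=[-0.6700, 0.5622, 0.4848] o=[0.3997, -0.2730, 0.3593] → [0.0864, -0.2476, 0.4066, -0.6700, 0.5622, 0.4848]
J6: z=[-0.6700, 0.5622, 0.4848] o=[-0.0671, -0.6765, 0.4503] → [-0.1603, -0.0822, -0.1262, -0.6700, 0.5622, 0.4848]
q̇ = J⁺·V = [0.1950, -0.7020, 0.1840, -0.3350, -0.4590, -0.9770]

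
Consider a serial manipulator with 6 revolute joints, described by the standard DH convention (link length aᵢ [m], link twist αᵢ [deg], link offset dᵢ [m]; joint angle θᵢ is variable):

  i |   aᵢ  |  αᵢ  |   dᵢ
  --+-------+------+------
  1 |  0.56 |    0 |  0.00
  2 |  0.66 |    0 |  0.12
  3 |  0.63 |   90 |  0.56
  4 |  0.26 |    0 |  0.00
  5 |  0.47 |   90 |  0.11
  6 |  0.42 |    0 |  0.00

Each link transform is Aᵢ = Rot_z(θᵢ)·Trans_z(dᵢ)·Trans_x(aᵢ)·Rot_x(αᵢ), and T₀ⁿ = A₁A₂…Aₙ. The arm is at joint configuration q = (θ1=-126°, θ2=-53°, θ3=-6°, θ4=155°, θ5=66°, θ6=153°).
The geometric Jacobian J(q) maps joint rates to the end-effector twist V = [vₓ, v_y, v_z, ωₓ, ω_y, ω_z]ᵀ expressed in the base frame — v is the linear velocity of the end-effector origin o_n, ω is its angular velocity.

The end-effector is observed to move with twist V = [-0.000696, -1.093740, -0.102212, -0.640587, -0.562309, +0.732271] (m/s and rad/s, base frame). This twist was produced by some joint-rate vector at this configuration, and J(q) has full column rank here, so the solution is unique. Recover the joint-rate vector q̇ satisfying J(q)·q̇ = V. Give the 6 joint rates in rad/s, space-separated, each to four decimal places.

o_n = [-1.2837, -0.1370, 0.7270]
J₁: ẑ×o_n = [0.1370, -1.2837, 0.0000], ω = ẑ
J2: z=[0.0000, 0.0000, 1.0000] o=[-0.3292, -0.4530, 0.0000] → [-0.3161, -0.9545, 0.0000, 0.0000, 0.0000, 1.0000]
J3: z=[0.0000, 0.0000, 1.0000] o=[-0.9891, -0.4646, 0.1200] → [-0.3276, -0.2946, 0.0000, 0.0000, 0.0000, 1.0000]
J4: z=[0.0872, 0.9962, 0.0000] o=[-1.6167, -0.4097, 0.6800] → [0.0469, -0.0041, -0.3079, 0.0872, 0.9962, 0.0000]
J5: z=[0.0872, 0.9962, 0.0000] o=[-1.3819, -0.4302, 0.7899] → [-0.0626, 0.0055, -0.0723, 0.0872, 0.9962, 0.0000]
J6: z=[0.6536, -0.0572, 0.7547] o=[-1.0190, -0.3515, 0.4815] → [-0.1760, -0.3603, 0.1251, 0.6536, -0.0572, 0.7547]
q̇ = J⁺·V = [0.5170, 0.7360, 0.1570, 0.1460, -0.7620, -0.8980]

0.5170 0.7360 0.1570 0.1460 -0.7620 -0.8980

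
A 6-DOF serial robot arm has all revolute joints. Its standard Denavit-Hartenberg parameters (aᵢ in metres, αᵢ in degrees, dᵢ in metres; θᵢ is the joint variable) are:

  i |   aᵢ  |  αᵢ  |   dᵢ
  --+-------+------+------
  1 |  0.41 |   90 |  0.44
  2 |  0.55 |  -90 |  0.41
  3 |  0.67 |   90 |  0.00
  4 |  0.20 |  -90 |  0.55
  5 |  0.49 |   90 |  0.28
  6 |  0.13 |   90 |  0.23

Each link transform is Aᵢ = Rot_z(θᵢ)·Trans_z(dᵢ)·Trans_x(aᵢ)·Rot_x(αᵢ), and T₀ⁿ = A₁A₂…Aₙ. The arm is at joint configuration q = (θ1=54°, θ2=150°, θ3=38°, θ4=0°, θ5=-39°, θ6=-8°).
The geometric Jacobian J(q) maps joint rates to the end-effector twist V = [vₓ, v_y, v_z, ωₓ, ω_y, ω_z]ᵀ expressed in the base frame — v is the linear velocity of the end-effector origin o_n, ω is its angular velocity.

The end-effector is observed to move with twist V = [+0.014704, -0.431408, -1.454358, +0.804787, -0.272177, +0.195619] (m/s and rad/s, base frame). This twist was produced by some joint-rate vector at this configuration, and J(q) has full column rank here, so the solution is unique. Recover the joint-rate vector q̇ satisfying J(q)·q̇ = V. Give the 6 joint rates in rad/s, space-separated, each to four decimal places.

0.8820 0.9500 0.7110 -0.8970 -0.2430 0.5680

o_n = [-0.5064, -1.6302, 1.3076]
J₁: ẑ×o_n = [1.6302, -0.5064, 0.0000], ω = ẑ
J2: z=[0.8090, -0.5878, 0.0000] o=[0.2410, 0.3317, 0.4400] → [-0.5100, -0.7019, -2.0265, 0.8090, -0.5878, 0.0000]
J3: z=[-0.2939, -0.4045, -0.8660] o=[0.2927, -0.2946, 0.7150] → [-1.3963, 0.8662, 0.0693, -0.2939, -0.4045, -0.8660]
J4: z=[0.3241, -0.8945, 0.3078] o=[-0.3098, -0.4221, 0.9790] → [0.0780, -0.1670, -0.5675, 0.3241, -0.8945, 0.3078]
J5: z=[-0.2939, -0.4045, -0.8660] o=[-0.3113, -0.9521, 1.2271] → [-0.6198, 0.1926, 0.1204, -0.2939, -0.4045, -0.8660]
J6: z=[0.8178, -0.5755, -0.0087] o=[-0.6361, -1.4137, 1.2296] → [-0.0468, -0.0649, -0.1024, 0.8178, -0.5755, -0.0087]
q̇ = J⁺·V = [0.8820, 0.9500, 0.7110, -0.8970, -0.2430, 0.5680]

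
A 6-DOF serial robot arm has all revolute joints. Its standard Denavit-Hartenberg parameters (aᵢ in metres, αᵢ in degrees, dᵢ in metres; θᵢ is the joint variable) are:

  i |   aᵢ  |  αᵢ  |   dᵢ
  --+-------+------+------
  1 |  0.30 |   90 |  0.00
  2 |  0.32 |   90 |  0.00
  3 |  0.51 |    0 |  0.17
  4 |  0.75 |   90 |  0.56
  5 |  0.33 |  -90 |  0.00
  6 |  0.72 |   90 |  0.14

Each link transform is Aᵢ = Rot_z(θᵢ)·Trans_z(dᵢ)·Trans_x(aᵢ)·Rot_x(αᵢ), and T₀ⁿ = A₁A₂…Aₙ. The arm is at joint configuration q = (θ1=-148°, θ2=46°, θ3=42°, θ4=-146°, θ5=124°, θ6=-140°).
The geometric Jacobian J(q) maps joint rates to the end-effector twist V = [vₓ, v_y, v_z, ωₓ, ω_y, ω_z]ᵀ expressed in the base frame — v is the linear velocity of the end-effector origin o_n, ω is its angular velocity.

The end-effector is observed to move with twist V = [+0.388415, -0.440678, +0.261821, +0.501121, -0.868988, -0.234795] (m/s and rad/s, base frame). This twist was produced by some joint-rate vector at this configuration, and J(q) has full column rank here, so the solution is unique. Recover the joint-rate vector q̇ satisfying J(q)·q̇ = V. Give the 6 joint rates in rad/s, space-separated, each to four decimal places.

0.2180 -0.5350 -0.3970 0.3820 0.1790 -0.6350

o_n = [-0.4297, -0.6011, -0.2772]
J₁: ẑ×o_n = [0.6011, -0.4297, 0.0000], ω = ẑ
J2: z=[-0.5299, 0.8480, 0.0000] o=[-0.2544, -0.1590, 0.0000] → [-0.2351, -0.1469, 0.3829, -0.5299, 0.8480, 0.0000]
J3: z=[-0.6100, -0.3812, -0.6947] o=[-0.4429, -0.2768, 0.2302] → [-0.0319, -0.3187, 0.2029, -0.6100, -0.3812, -0.6947]
J4: z=[-0.6100, -0.3812, -0.6947] o=[-0.9507, -0.1917, 0.3847] → [-0.0321, -0.7658, 0.4484, -0.6100, -0.3812, -0.6947]
J5: z=[0.4434, 0.5623, -0.6980] o=[-0.7998, -0.9555, -0.1348] → [0.1673, -0.1952, -0.0510, 0.4434, 0.5623, -0.6980]
J6: z=[-0.2033, 0.8215, 0.5327] o=[-1.0879, -0.9244, -0.2927] → [-0.1595, 0.3538, -0.6065, -0.2033, 0.8215, 0.5327]
q̇ = J⁺·V = [0.2180, -0.5350, -0.3970, 0.3820, 0.1790, -0.6350]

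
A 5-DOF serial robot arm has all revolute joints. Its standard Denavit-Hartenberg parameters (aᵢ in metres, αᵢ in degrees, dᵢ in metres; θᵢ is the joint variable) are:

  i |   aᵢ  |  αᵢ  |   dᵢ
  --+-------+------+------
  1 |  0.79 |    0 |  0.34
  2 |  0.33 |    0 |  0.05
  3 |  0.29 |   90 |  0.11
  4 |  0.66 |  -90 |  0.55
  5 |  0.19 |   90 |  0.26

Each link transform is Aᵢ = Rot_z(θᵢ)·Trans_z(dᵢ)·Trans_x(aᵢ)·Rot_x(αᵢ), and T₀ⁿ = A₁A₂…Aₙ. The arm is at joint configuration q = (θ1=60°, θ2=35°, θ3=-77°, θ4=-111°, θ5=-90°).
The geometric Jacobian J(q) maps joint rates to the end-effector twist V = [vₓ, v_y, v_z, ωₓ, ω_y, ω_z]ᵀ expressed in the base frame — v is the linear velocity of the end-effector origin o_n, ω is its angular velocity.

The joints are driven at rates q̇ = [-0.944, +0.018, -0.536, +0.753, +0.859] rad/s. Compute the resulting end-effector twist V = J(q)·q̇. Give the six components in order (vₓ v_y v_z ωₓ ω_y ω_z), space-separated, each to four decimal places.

o_n = [0.8766, 0.4007, -0.2093]
J₁: ẑ×o_n = [-0.4007, 0.8766, 0.0000], ω = ẑ
J2: z=[0.0000, 0.0000, 1.0000] o=[0.3950, 0.6842, 0.3400] → [0.2835, 0.4816, -0.0000, 0.0000, 0.0000, 1.0000]
J3: z=[0.0000, 0.0000, 1.0000] o=[0.3662, 1.0129, 0.3900] → [0.6122, 0.5104, -0.0000, 0.0000, 0.0000, 1.0000]
J4: z=[0.3090, -0.9511, 0.0000] o=[0.6420, 1.1025, 0.5000] → [0.6746, 0.2192, 0.0062, 0.3090, -0.9511, 0.0000]
J5: z=[0.8879, 0.2885, -0.3584] o=[0.5871, 0.5063, -0.1162] → [-0.0648, -0.0210, -0.1774, 0.8879, 0.2885, -0.3584]
V = J·q̇ = [0.5075, -0.9454, -0.1477, 0.9954, -0.4683, -1.7698]

0.5075 -0.9454 -0.1477 0.9954 -0.4683 -1.7698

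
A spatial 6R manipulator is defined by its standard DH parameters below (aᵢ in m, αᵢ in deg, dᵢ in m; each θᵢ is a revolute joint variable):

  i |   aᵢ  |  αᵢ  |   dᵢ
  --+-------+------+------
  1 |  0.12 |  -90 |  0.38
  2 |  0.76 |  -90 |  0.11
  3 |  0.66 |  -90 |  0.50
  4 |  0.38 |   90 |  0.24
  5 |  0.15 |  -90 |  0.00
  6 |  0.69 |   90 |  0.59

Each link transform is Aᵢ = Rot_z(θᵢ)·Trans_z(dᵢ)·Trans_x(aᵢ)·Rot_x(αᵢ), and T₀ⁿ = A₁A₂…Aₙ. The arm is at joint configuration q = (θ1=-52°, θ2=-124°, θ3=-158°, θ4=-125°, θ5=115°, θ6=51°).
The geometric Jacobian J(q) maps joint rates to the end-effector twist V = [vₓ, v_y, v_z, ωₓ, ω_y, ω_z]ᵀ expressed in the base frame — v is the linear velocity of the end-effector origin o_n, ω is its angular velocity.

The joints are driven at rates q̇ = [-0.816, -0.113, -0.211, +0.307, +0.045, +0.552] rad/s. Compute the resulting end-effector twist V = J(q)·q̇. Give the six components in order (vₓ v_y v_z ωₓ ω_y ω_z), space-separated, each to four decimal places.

o_n = [1.2731, 0.1416, 0.4172]
J₁: ẑ×o_n = [-0.1416, 1.2731, 0.0000], ω = ẑ
J2: z=[0.7880, 0.6157, 0.0000] o=[0.0739, -0.0946, 0.3800] → [0.0229, -0.0293, -0.5522, 0.7880, 0.6157, 0.0000]
J3: z=[0.5104, -0.6533, 0.5592] o=[-0.1011, 0.3081, 1.0101] → [0.4804, 1.0710, 0.8128, 0.5104, -0.6533, 0.5592]
J4: z=[0.6017, 0.7359, 0.3106] o=[0.5596, -0.1360, 0.7823] → [-0.3549, 0.4413, -0.3580, 0.6017, 0.7359, 0.3106]
J5: z=[-0.7960, 0.5205, 0.3089] o=[0.7290, -0.1240, 1.1985] → [-0.4887, -0.4539, -0.4946, -0.7960, 0.5205, 0.3089]
J6: z=[-0.3138, 0.0815, -0.9460] o=[0.8066, 0.0035, 1.1837] → [0.0682, -0.6818, -0.0814, -0.3138, 0.0815, -0.9460]
V = J·q̇ = [-0.0817, -1.5228, -0.2862, -0.2211, 0.3626, -1.3469]

-0.0817 -1.5228 -0.2862 -0.2211 0.3626 -1.3469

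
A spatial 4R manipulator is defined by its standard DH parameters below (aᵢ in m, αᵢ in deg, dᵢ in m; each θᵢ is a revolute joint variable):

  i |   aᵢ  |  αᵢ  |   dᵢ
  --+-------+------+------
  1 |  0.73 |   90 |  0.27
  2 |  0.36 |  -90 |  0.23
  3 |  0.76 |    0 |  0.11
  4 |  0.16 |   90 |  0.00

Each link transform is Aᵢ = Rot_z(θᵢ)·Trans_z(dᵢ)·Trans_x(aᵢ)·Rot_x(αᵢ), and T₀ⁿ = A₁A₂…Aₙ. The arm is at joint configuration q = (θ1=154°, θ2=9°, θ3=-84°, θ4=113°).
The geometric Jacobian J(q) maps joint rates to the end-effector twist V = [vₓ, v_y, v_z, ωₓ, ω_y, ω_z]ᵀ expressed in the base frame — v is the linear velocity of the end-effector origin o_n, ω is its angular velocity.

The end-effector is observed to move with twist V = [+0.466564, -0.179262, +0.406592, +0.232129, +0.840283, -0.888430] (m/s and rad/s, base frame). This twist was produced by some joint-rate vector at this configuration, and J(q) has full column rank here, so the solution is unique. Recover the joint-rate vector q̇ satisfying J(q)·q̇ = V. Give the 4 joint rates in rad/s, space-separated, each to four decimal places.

0.1200 0.8570 -0.6890 -0.3320

o_n = [-0.7568, 1.3797, 0.4693]
J₁: ẑ×o_n = [-1.3797, -0.7568, 0.0000], ω = ẑ
J2: z=[0.4384, 0.8988, 0.0000] o=[-0.6561, 0.3200, 0.2700] → [0.1791, -0.0874, 0.5550, 0.4384, 0.8988, 0.0000]
J3: z=[0.1406, -0.0686, 0.9877] o=[-0.8749, 0.6826, 0.3263] → [-0.6983, 0.0965, 0.1061, 0.1406, -0.0686, 0.9877]
J4: z=[0.1406, -0.0686, 0.9877] o=[-0.5986, 1.3888, 0.4474] → [0.0075, -0.1594, -0.0121, 0.1406, -0.0686, 0.9877]
q̇ = J⁺·V = [0.1200, 0.8570, -0.6890, -0.3320]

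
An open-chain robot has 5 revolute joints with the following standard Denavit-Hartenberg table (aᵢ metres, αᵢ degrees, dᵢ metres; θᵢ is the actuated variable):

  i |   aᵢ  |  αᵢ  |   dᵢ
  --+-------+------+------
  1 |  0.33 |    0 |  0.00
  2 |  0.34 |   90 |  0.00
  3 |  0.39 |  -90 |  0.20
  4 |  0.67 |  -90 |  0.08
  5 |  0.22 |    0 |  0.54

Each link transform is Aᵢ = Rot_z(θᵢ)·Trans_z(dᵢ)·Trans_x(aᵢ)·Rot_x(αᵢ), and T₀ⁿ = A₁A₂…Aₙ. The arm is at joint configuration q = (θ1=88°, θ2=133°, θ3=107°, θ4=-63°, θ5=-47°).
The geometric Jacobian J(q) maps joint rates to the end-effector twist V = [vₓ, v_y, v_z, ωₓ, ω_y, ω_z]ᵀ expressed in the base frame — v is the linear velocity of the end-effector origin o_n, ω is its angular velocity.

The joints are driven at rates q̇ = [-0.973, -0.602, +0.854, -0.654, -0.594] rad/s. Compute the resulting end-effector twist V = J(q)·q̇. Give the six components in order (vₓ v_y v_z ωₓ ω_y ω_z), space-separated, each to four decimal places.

1.7935 1.3657 -0.8784 -1.3260 0.3362 -1.8899

o_n = [-0.2466, 1.0137, 1.1187]
J₁: ẑ×o_n = [-1.0137, -0.2466, 0.0000], ω = ẑ
J2: z=[0.0000, 0.0000, 1.0000] o=[0.0115, 0.3298, 0.0000] → [-0.6839, -0.2581, 0.0000, 0.0000, 0.0000, 1.0000]
J3: z=[-0.6561, 0.7547, 0.0000] o=[-0.2451, 0.1067, 0.0000] → [0.8443, 0.7339, -0.5939, -0.6561, 0.7547, 0.0000]
J4: z=[0.7217, 0.6274, -0.2924] o=[-0.2902, 0.3325, 0.3730] → [0.6670, -0.5510, 0.4643, 0.7217, 0.6274, -0.2924]
J5: z=[0.4945, -0.1717, 0.8521] o=[-0.5570, 0.8916, 0.6405] → [-0.1862, 0.0281, 0.1137, 0.4945, -0.1717, 0.8521]
V = J·q̇ = [1.7935, 1.3657, -0.8784, -1.3260, 0.3362, -1.8899]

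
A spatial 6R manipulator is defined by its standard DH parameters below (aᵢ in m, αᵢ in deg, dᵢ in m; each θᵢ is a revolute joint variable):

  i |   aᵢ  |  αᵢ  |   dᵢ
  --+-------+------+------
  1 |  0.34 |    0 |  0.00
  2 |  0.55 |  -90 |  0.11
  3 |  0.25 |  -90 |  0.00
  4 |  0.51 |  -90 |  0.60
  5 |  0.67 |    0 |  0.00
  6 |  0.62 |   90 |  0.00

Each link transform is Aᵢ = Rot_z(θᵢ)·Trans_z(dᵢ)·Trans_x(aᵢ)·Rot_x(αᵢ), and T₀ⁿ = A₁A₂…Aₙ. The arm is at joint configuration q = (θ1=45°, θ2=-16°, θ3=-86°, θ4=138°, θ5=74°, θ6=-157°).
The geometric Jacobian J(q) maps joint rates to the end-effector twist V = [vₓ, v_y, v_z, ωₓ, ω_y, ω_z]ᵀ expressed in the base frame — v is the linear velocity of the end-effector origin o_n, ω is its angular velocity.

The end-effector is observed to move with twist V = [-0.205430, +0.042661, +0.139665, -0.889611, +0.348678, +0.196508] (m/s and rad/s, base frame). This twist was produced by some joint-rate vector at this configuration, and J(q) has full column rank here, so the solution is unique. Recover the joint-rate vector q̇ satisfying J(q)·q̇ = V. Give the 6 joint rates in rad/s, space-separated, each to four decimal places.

o_n = [1.4501, 0.3217, -0.2515]
J₁: ẑ×o_n = [-0.3217, 1.4501, 0.0000], ω = ẑ
J2: z=[0.0000, 0.0000, 1.0000] o=[0.2404, 0.2404, 0.0000] → [-0.0813, 1.2097, 0.0000, 0.0000, 0.0000, 1.0000]
J3: z=[-0.4848, 0.8746, 0.0000] o=[0.7215, 0.5071, 0.1100] → [-0.3161, -0.1752, -0.5475, -0.4848, 0.8746, 0.0000]
J4: z=[0.8725, 0.4836, -0.0698] o=[0.7367, 0.5155, 0.3594] → [-0.3089, 0.4832, -0.5141, 0.8725, 0.4836, -0.0698]
J5: z=[-0.4011, 0.6273, -0.6675] o=[1.4025, 0.4944, -0.0605] → [-0.2351, -0.1084, 0.0394, -0.4011, 0.6273, -0.6675]
J6: z=[-0.4011, 0.6273, -0.6675] o=[0.8921, 0.0702, -0.1525] → [0.1058, -0.4121, -0.4509, -0.4011, 0.6273, -0.6675]
q̇ = J⁺·V = [0.1270, 0.1490, 0.6010, -0.6020, 0.4920, -0.3100]

0.1270 0.1490 0.6010 -0.6020 0.4920 -0.3100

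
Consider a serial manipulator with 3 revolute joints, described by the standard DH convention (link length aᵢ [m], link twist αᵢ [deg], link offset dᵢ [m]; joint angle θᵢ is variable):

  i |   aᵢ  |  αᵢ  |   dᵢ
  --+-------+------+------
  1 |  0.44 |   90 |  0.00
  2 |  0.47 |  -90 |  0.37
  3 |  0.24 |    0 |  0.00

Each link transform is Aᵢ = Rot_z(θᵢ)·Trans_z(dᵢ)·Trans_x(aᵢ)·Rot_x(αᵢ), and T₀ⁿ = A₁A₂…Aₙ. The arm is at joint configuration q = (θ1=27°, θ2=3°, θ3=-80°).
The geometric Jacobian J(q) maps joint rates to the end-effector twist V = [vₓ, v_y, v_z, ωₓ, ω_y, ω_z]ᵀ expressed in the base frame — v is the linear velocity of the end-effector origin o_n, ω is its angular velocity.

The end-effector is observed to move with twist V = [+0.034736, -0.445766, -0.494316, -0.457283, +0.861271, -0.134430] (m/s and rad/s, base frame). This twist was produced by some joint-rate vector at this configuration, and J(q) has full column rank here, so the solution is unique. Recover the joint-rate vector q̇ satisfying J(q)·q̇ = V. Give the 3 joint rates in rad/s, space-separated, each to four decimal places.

-0.4480 -0.9750 0.3140

o_n = [1.1226, -0.1085, 0.0268]
J₁: ẑ×o_n = [0.1085, 1.1226, -0.0000], ω = ẑ
J2: z=[0.4540, -0.8910, 0.0000] o=[0.3920, 0.1998, 0.0000] → [-0.0239, -0.0122, 0.5110, 0.4540, -0.8910, 0.0000]
J3: z=[-0.0466, -0.0238, 0.9986] o=[0.9782, 0.0832, 0.0246] → [0.1914, 0.1443, 0.0124, -0.0466, -0.0238, 0.9986]
q̇ = J⁺·V = [-0.4480, -0.9750, 0.3140]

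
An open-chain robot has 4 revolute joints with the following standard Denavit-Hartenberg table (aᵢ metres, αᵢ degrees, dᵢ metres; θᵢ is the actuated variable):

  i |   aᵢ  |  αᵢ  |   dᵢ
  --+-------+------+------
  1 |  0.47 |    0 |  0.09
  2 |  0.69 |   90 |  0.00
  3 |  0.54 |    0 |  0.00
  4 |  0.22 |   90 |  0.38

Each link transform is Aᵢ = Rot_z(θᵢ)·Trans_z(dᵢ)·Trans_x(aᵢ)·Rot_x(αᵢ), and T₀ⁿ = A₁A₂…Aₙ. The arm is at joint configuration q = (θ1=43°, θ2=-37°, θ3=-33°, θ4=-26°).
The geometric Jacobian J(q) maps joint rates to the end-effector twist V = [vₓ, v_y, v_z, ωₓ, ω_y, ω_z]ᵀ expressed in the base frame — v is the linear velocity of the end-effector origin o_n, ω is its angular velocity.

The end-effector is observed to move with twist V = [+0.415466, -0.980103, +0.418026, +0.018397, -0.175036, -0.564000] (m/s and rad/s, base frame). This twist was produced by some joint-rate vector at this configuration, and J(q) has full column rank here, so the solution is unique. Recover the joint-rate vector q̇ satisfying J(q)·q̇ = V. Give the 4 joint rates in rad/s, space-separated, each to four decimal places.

o_n = [1.6328, 0.0739, -0.3927]
J₁: ẑ×o_n = [-0.0739, 1.6328, 0.0000], ω = ẑ
J2: z=[0.0000, 0.0000, 1.0000] o=[0.3437, 0.3205, 0.0900] → [0.2466, 1.2890, -0.0000, 0.0000, 0.0000, 1.0000]
J3: z=[0.1045, -0.9945, 0.0000] o=[1.0300, 0.3927, 0.0900] → [0.4800, 0.0505, 0.5662, 0.1045, -0.9945, 0.0000]
J4: z=[0.1045, -0.9945, 0.0000] o=[1.4804, 0.4400, -0.2041] → [0.1875, 0.0197, 0.1133, 0.1045, -0.9945, 0.0000]
q̇ = J⁺·V = [-0.8250, 0.2610, 0.8790, -0.7030]

-0.8250 0.2610 0.8790 -0.7030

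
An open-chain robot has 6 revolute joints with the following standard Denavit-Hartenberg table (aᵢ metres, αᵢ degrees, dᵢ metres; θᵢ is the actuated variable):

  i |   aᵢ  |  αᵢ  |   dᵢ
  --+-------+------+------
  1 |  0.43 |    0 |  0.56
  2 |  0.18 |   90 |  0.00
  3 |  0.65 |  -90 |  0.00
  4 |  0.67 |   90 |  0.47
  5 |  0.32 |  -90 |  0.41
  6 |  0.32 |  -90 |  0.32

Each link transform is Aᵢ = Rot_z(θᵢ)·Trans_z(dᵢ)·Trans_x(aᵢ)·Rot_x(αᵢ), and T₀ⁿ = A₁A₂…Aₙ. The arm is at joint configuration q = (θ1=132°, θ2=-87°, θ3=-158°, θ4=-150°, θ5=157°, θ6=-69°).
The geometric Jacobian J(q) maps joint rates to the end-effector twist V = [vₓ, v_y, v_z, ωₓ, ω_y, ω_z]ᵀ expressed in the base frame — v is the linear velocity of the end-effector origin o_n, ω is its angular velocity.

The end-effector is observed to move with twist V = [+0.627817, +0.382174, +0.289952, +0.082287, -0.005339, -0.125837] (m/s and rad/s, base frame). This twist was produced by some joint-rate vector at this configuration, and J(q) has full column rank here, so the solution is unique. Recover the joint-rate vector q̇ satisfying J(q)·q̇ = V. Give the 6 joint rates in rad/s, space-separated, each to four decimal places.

-0.5570 0.0060 0.8300 0.1030 0.7700 0.5180

o_n = [-0.5634, 0.8095, 0.1761]
J₁: ẑ×o_n = [-0.8095, -0.5634, 0.0000], ω = ẑ
J2: z=[0.0000, 0.0000, 1.0000] o=[-0.2877, 0.3196, 0.5600] → [-0.4900, -0.2756, 0.0000, 0.0000, 0.0000, 1.0000]
J3: z=[0.7071, -0.7071, 0.0000] o=[-0.1604, 0.4468, 0.5600] → [0.2715, 0.2715, -0.0285, 0.7071, -0.7071, 0.0000]
J4: z=[0.2649, 0.2649, -0.9272] o=[-0.5866, 0.0207, 0.3165] → [0.6942, 0.0157, 0.2028, 0.2649, 0.2649, -0.9272]
J5: z=[-0.2846, 0.9402, 0.1873] o=[0.1552, 0.2887, 0.0981] → [-0.0242, -0.1124, 0.5274, -0.2846, 0.9402, 0.1873]
J6: z=[-0.6038, -0.3275, 0.7267] o=[-0.1997, 0.6442, -0.0366] → [-0.1898, -0.1358, -0.2189, -0.6038, -0.3275, 0.7267]
q̇ = J⁺·V = [-0.5570, 0.0060, 0.8300, 0.1030, 0.7700, 0.5180]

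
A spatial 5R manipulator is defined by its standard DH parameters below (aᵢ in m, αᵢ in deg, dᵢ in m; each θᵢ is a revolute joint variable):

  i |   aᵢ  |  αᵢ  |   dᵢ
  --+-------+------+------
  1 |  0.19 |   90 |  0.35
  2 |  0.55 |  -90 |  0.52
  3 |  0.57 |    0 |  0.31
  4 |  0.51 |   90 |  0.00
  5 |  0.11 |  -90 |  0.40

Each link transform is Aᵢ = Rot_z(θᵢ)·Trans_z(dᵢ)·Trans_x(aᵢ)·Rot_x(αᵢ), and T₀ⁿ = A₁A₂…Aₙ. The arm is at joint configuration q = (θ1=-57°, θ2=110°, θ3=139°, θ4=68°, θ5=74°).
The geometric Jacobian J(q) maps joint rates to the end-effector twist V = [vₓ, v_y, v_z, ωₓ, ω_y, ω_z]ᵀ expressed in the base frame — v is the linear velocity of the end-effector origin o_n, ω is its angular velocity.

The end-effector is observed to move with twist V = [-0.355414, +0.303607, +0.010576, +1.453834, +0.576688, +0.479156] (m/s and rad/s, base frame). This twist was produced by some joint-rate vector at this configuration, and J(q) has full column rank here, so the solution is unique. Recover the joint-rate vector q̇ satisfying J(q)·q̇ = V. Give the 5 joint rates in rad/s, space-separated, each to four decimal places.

0.7820 -0.7680 0.6640 -0.8500 0.8590

o_n = [-0.0374, -0.0066, -0.3026]
J₁: ẑ×o_n = [0.0066, -0.0374, 0.0000], ω = ẑ
J2: z=[-0.8387, -0.5446, 0.0000] o=[0.1035, -0.1593, 0.3500] → [0.3555, -0.5474, -0.2049, -0.8387, -0.5446, 0.0000]
J3: z=[-0.5118, 0.7881, -0.3420] o=[-0.4351, -0.2848, 0.8668] → [-0.8265, -0.7345, -0.4558, -0.5118, 0.7881, -0.3420]
J4: z=[-0.5118, 0.7881, -0.3420] o=[-0.2000, 0.0398, 0.3566] → [-0.5354, -0.3930, -0.1044, -0.5118, 0.7881, -0.3420]
J5: z=[0.8318, 0.3551, -0.4266] o=[-0.3095, -0.2167, -0.0704] → [0.0072, 0.0771, 0.0782, 0.8318, 0.3551, -0.4266]
q̇ = J⁺·V = [0.7820, -0.7680, 0.6640, -0.8500, 0.8590]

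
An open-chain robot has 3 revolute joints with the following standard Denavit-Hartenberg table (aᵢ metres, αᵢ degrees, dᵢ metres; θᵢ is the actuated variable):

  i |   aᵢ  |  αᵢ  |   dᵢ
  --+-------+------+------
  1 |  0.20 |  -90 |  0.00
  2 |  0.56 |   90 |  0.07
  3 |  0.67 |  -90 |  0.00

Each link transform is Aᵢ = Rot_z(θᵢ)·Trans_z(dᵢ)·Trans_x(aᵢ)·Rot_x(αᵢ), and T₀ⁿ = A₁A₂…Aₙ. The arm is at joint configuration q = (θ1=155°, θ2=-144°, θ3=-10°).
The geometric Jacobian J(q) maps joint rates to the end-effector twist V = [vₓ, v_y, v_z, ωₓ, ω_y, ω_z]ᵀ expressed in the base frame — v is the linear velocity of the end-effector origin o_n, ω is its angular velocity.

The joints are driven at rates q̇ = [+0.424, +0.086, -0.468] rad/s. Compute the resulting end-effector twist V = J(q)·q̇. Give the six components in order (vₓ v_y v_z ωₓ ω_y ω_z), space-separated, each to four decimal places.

o_n = [0.7327, -0.2905, 0.7170]
J₁: ẑ×o_n = [0.2905, 0.7327, -0.0000], ω = ẑ
J2: z=[-0.4226, -0.9063, 0.0000] o=[-0.1813, 0.0845, 0.0000] → [-0.6498, 0.3030, 0.9869, -0.4226, -0.9063, 0.0000]
J3: z=[0.5327, -0.2484, -0.8090] o=[0.1998, -0.1704, 0.3292] → [-0.1935, -0.6378, 0.0684, 0.5327, -0.2484, -0.8090]
V = J·q̇ = [0.1579, 0.6352, 0.0529, -0.2857, 0.0383, 0.8026]

0.1579 0.6352 0.0529 -0.2857 0.0383 0.8026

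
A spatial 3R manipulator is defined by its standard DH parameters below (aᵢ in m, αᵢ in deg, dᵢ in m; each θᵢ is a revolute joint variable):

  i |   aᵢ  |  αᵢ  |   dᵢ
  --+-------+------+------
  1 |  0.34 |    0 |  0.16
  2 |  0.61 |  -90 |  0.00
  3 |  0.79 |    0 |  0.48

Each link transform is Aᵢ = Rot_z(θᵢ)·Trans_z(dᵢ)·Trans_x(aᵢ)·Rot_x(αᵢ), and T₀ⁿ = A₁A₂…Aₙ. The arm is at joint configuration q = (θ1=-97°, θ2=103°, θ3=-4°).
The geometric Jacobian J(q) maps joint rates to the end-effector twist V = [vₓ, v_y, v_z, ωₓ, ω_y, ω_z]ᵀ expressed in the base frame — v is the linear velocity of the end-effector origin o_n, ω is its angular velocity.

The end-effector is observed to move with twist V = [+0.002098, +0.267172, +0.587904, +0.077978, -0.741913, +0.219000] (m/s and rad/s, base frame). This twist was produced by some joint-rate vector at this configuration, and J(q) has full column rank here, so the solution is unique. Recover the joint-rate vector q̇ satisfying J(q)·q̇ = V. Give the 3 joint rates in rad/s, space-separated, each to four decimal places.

o_n = [1.2988, 0.2860, 0.2151]
J₁: ẑ×o_n = [-0.2860, 1.2988, 0.0000], ω = ẑ
J2: z=[0.0000, 0.0000, 1.0000] o=[-0.0414, -0.3375, 0.1600] → [-0.6235, 1.3402, 0.0000, 0.0000, 0.0000, 1.0000]
J3: z=[-0.1045, 0.9945, 0.0000] o=[0.5652, -0.2737, 0.1600] → [0.0548, 0.0058, -0.7881, -0.1045, 0.9945, 0.0000]
q̇ = J⁺·V = [0.5320, -0.3130, -0.7460]

0.5320 -0.3130 -0.7460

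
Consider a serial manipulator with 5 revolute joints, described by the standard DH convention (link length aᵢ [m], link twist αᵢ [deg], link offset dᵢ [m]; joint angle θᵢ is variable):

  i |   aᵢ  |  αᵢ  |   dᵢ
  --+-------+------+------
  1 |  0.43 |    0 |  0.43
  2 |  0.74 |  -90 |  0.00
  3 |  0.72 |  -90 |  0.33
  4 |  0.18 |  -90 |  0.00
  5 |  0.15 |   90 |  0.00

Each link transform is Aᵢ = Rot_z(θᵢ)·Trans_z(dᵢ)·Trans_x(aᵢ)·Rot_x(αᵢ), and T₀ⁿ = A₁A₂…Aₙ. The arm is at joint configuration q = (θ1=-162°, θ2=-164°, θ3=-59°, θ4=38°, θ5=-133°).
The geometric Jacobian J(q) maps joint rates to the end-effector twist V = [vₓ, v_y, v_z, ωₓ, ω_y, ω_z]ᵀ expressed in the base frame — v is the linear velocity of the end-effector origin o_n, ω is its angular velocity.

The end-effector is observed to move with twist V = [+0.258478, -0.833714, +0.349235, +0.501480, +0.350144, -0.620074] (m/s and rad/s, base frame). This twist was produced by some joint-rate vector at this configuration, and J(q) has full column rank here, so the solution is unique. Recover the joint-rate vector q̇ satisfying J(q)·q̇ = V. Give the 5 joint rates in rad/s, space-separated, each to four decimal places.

o_n = [0.4583, 0.7924, 1.0431]
J₁: ẑ×o_n = [-0.7924, 0.4583, 0.0000], ω = ẑ
J2: z=[0.0000, 0.0000, 1.0000] o=[-0.4090, -0.1329, 0.4300] → [-0.9253, 0.8672, 0.0000, 0.0000, 0.0000, 1.0000]
J3: z=[-0.5592, 0.8290, 0.0000] o=[0.2045, 0.2809, 0.4300] → [0.5083, 0.3429, -0.4964, -0.5592, 0.8290, 0.0000]
J4: z=[0.7106, 0.4793, -0.5150] o=[0.3274, 0.7619, 1.0472] → [0.0138, -0.0645, -0.0410, 0.7106, 0.4793, -0.5150]
J5: z=[0.1778, -0.8306, -0.5277] o=[0.4500, 0.7109, 1.1687] → [0.1474, 0.0179, 0.0214, 0.1778, -0.8306, -0.5277]
q̇ = J⁺·V = [-0.7620, -0.2060, -0.7750, 0.3450, -0.9960]

-0.7620 -0.2060 -0.7750 0.3450 -0.9960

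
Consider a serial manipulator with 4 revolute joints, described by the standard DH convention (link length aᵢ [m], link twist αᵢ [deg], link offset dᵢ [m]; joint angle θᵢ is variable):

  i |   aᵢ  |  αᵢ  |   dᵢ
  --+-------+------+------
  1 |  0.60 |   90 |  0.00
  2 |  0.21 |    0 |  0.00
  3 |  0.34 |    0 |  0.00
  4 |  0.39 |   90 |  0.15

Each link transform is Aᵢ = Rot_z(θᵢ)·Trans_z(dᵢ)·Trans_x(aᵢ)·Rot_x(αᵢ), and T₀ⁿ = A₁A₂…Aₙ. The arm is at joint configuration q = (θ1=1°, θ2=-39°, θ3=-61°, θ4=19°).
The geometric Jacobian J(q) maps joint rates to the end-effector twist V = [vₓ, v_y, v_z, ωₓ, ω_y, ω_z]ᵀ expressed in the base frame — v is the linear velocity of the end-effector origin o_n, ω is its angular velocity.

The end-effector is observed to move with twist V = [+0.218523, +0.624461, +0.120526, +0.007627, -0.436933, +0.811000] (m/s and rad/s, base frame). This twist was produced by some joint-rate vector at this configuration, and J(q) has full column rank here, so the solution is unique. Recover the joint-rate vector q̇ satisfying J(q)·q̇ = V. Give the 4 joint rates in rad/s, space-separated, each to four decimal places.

o_n = [0.7677, -0.1366, -0.8522]
J₁: ẑ×o_n = [0.1366, 0.7677, -0.0000], ω = ẑ
J2: z=[0.0175, -0.9998, 0.0000] o=[0.5999, 0.0105, 0.0000] → [0.8521, 0.0149, 0.1652, 0.0175, -0.9998, 0.0000]
J3: z=[0.0175, -0.9998, 0.0000] o=[0.7631, 0.0133, -0.1322] → [0.7199, 0.0126, 0.0020, 0.0175, -0.9998, 0.0000]
J4: z=[0.0175, -0.9998, 0.0000] o=[0.7041, 0.0123, -0.4670] → [0.3851, 0.0067, 0.0610, 0.0175, -0.9998, 0.0000]
q̇ = J⁺·V = [0.8110, 0.4460, -0.8030, 0.7940]

0.8110 0.4460 -0.8030 0.7940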